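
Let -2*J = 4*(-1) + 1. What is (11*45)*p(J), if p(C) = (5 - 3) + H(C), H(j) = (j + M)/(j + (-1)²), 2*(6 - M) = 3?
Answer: 2178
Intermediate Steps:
M = 9/2 (M = 6 - ½*3 = 6 - 3/2 = 9/2 ≈ 4.5000)
H(j) = (9/2 + j)/(1 + j) (H(j) = (j + 9/2)/(j + (-1)²) = (9/2 + j)/(j + 1) = (9/2 + j)/(1 + j))
J = 3/2 (J = -(4*(-1) + 1)/2 = -(-4 + 1)/2 = -½*(-3) = 3/2 ≈ 1.5000)
p(C) = 2 + (9/2 + C)/(1 + C) (p(C) = (5 - 3) + (9/2 + C)/(1 + C) = 2 + (9/2 + C)/(1 + C))
(11*45)*p(J) = (11*45)*((13 + 6*(3/2))/(2*(1 + 3/2))) = 495*((13 + 9)/(2*(5/2))) = 495*((½)*(⅖)*22) = 495*(22/5) = 2178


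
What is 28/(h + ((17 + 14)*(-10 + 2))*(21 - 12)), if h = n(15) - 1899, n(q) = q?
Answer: -1/147 ≈ -0.0068027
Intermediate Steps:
h = -1884 (h = 15 - 1899 = -1884)
28/(h + ((17 + 14)*(-10 + 2))*(21 - 12)) = 28/(-1884 + ((17 + 14)*(-10 + 2))*(21 - 12)) = 28/(-1884 + (31*(-8))*9) = 28/(-1884 - 248*9) = 28/(-1884 - 2232) = 28/(-4116) = -1/4116*28 = -1/147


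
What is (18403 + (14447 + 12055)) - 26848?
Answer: 18057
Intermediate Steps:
(18403 + (14447 + 12055)) - 26848 = (18403 + 26502) - 26848 = 44905 - 26848 = 18057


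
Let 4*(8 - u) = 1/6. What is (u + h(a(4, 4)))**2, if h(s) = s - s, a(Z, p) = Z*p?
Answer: 36481/576 ≈ 63.335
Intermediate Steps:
h(s) = 0
u = 191/24 (u = 8 - 1/4/6 = 8 - 1/4*1/6 = 8 - 1/24 = 191/24 ≈ 7.9583)
(u + h(a(4, 4)))**2 = (191/24 + 0)**2 = (191/24)**2 = 36481/576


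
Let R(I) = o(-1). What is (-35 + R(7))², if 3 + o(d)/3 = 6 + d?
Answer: 841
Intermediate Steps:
o(d) = 9 + 3*d (o(d) = -9 + 3*(6 + d) = -9 + (18 + 3*d) = 9 + 3*d)
R(I) = 6 (R(I) = 9 + 3*(-1) = 9 - 3 = 6)
(-35 + R(7))² = (-35 + 6)² = (-29)² = 841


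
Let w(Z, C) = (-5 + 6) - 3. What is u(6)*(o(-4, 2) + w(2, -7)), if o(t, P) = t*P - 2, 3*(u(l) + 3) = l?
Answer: 12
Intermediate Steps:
u(l) = -3 + l/3
o(t, P) = -2 + P*t (o(t, P) = P*t - 2 = -2 + P*t)
w(Z, C) = -2 (w(Z, C) = 1 - 3 = -2)
u(6)*(o(-4, 2) + w(2, -7)) = (-3 + (⅓)*6)*((-2 + 2*(-4)) - 2) = (-3 + 2)*((-2 - 8) - 2) = -(-10 - 2) = -1*(-12) = 12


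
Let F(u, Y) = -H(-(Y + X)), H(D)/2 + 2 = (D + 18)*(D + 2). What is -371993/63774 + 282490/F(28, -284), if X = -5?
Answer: -8447950657/1139450058 ≈ -7.4141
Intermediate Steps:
H(D) = -4 + 2*(2 + D)*(18 + D) (H(D) = -4 + 2*((D + 18)*(D + 2)) = -4 + 2*((18 + D)*(2 + D)) = -4 + 2*((2 + D)*(18 + D)) = -4 + 2*(2 + D)*(18 + D))
F(u, Y) = -268 - 2*(5 - Y)**2 + 40*Y (F(u, Y) = -(68 + 2*(-(Y - 5))**2 + 40*(-(Y - 5))) = -(68 + 2*(-(-5 + Y))**2 + 40*(-(-5 + Y))) = -(68 + 2*(5 - Y)**2 + 40*(5 - Y)) = -(68 + 2*(5 - Y)**2 + (200 - 40*Y)) = -(268 - 40*Y + 2*(5 - Y)**2) = -268 - 2*(5 - Y)**2 + 40*Y)
-371993/63774 + 282490/F(28, -284) = -371993/63774 + 282490/(-318 - 2*(-284)**2 + 60*(-284)) = -371993*1/63774 + 282490/(-318 - 2*80656 - 17040) = -371993/63774 + 282490/(-318 - 161312 - 17040) = -371993/63774 + 282490/(-178670) = -371993/63774 + 282490*(-1/178670) = -371993/63774 - 28249/17867 = -8447950657/1139450058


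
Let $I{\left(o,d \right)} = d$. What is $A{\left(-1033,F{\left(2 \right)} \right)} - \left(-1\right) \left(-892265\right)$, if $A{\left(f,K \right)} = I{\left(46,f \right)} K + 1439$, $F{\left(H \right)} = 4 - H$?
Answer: $-892892$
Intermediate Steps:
$A{\left(f,K \right)} = 1439 + K f$ ($A{\left(f,K \right)} = f K + 1439 = K f + 1439 = 1439 + K f$)
$A{\left(-1033,F{\left(2 \right)} \right)} - \left(-1\right) \left(-892265\right) = \left(1439 + \left(4 - 2\right) \left(-1033\right)\right) - \left(-1\right) \left(-892265\right) = \left(1439 + \left(4 - 2\right) \left(-1033\right)\right) - 892265 = \left(1439 + 2 \left(-1033\right)\right) - 892265 = \left(1439 - 2066\right) - 892265 = -627 - 892265 = -892892$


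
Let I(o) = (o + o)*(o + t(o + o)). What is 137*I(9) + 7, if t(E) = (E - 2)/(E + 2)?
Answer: 120869/5 ≈ 24174.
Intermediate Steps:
t(E) = (-2 + E)/(2 + E)
I(o) = 2*o*(o + (-2 + 2*o)/(2 + 2*o)) (I(o) = (o + o)*(o + (-2 + (o + o))/(2 + (o + o))) = (2*o)*(o + (-2 + 2*o)/(2 + 2*o)) = 2*o*(o + (-2 + 2*o)/(2 + 2*o)))
137*I(9) + 7 = 137*(2*9*(-1 + 9 + 9*(1 + 9))/(1 + 9)) + 7 = 137*(2*9*(-1 + 9 + 9*10)/10) + 7 = 137*(2*9*(1/10)*(-1 + 9 + 90)) + 7 = 137*(2*9*(1/10)*98) + 7 = 137*(882/5) + 7 = 120834/5 + 7 = 120869/5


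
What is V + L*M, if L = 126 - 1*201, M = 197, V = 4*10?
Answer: -14735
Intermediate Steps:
V = 40
L = -75 (L = 126 - 201 = -75)
V + L*M = 40 - 75*197 = 40 - 14775 = -14735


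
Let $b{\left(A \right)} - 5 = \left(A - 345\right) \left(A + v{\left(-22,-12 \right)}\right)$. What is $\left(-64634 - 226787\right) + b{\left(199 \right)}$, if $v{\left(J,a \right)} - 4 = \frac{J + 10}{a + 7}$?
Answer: $- \frac{1607022}{5} \approx -3.214 \cdot 10^{5}$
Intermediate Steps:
$v{\left(J,a \right)} = 4 + \frac{10 + J}{7 + a}$ ($v{\left(J,a \right)} = 4 + \frac{J + 10}{a + 7} = 4 + \frac{10 + J}{7 + a}$)
$b{\left(A \right)} = 5 + \left(-345 + A\right) \left(\frac{32}{5} + A\right)$ ($b{\left(A \right)} = 5 + \left(A - 345\right) \left(A + \frac{38 - 22 + 4 \left(-12\right)}{7 - 12}\right) = 5 + \left(-345 + A\right) \left(A + \frac{38 - 22 - 48}{-5}\right) = 5 + \left(-345 + A\right) \left(A - - \frac{32}{5}\right) = 5 + \left(-345 + A\right) \left(A + \frac{32}{5}\right) = 5 + \left(-345 + A\right) \left(\frac{32}{5} + A\right)$)
$\left(-64634 - 226787\right) + b{\left(199 \right)} = \left(-64634 - 226787\right) - \left(\frac{347922}{5} - 39601\right) = -291421 - \frac{149917}{5} = - \frac{1607022}{5}$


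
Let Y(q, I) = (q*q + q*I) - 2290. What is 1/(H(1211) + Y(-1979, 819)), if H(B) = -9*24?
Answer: 1/2293134 ≈ 4.3608e-7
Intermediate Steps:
H(B) = -216
Y(q, I) = -2290 + q**2 + I*q (Y(q, I) = (q**2 + I*q) - 2290 = -2290 + q**2 + I*q)
1/(H(1211) + Y(-1979, 819)) = 1/(-216 + (-2290 + (-1979)**2 + 819*(-1979))) = 1/(-216 + (-2290 + 3916441 - 1620801)) = 1/(-216 + 2293350) = 1/2293134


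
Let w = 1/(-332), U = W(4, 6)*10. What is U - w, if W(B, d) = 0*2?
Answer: 1/332 ≈ 0.0030120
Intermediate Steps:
W(B, d) = 0
U = 0 (U = 0*10 = 0)
w = -1/332 ≈ -0.0030120
U - w = 0 - 1*(-1/332) = 0 + 1/332 = 1/332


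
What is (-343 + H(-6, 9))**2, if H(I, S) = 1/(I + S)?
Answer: 1056784/9 ≈ 1.1742e+5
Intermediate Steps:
(-343 + H(-6, 9))**2 = (-343 + 1/(-6 + 9))**2 = (-343 + 1/3)**2 = (-1028/3)**2 = 1056784/9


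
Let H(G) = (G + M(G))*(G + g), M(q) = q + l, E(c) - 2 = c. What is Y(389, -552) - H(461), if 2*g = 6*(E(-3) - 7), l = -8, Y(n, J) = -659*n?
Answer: -655769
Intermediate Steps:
E(c) = 2 + c
g = -24 (g = (6*((2 - 3) - 7))/2 = (6*(-1 - 7))/2 = (6*(-8))/2 = (1/2)*(-48) = -24)
M(q) = -8 + q (M(q) = q - 8 = -8 + q)
H(G) = (-24 + G)*(-8 + 2*G) (H(G) = (G + (-8 + G))*(G - 24) = (-8 + 2*G)*(-24 + G) = (-24 + G)*(-8 + 2*G))
Y(389, -552) - H(461) = -659*389 - (192 - 56*461 + 2*461**2) = -256351 - (192 - 25816 + 2*212521) = -256351 - (192 - 25816 + 425042) = -256351 - 1*399418 = -256351 - 399418 = -655769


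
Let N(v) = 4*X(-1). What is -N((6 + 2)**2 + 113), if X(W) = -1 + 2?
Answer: -4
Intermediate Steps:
X(W) = 1
N(v) = 4 (N(v) = 4*1 = 4)
-N((6 + 2)**2 + 113) = -1*4 = -4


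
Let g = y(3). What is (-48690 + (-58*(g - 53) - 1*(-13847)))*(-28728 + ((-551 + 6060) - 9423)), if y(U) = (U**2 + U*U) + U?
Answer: 1076761654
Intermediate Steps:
y(U) = U + 2*U**2 (y(U) = (U**2 + U**2) + U = 2*U**2 + U = U + 2*U**2)
g = 21 (g = 3*(1 + 2*3) = 3*(1 + 6) = 3*7 = 21)
(-48690 + (-58*(g - 53) - 1*(-13847)))*(-28728 + ((-551 + 6060) - 9423)) = (-48690 + (-58*(21 - 53) - 1*(-13847)))*(-28728 + ((-551 + 6060) - 9423)) = (-48690 + (-58*(-32) + 13847))*(-28728 + (5509 - 9423)) = (-48690 + (1856 + 13847))*(-28728 - 3914) = (-48690 + 15703)*(-32642) = -32987*(-32642) = 1076761654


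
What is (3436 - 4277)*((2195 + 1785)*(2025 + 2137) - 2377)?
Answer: -13928964103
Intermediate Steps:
(3436 - 4277)*((2195 + 1785)*(2025 + 2137) - 2377) = -841*(3980*4162 - 2377) = -841*(16564760 - 2377) = -841*16562383 = -13928964103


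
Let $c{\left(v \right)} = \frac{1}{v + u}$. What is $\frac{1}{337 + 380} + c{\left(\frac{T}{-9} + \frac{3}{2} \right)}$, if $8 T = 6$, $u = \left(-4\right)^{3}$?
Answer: $- \frac{7853}{538467} \approx -0.014584$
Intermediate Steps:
$u = -64$
$T = \frac{3}{4}$ ($T = \frac{1}{8} \cdot 6 = \frac{3}{4} \approx 0.75$)
$c{\left(v \right)} = \frac{1}{-64 + v}$ ($c{\left(v \right)} = \frac{1}{v - 64} = \frac{1}{-64 + v}$)
$\frac{1}{337 + 380} + c{\left(\frac{T}{-9} + \frac{3}{2} \right)} = \frac{1}{337 + 380} + \frac{1}{-64 + \left(\frac{3}{4 \left(-9\right)} + \frac{3}{2}\right)} = \frac{1}{717} + \frac{1}{-64 + \left(\frac{3}{4} \left(- \frac{1}{9}\right) + 3 \cdot \frac{1}{2}\right)} = \frac{1}{717} + \frac{1}{-64 + \left(- \frac{1}{12} + \frac{3}{2}\right)} = \frac{1}{717} + \frac{1}{-64 + \frac{17}{12}} = \frac{1}{717} + \frac{1}{- \frac{751}{12}} = \frac{1}{717} - \frac{12}{751} = - \frac{7853}{538467}$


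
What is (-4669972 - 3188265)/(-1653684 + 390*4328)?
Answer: -7858237/34236 ≈ -229.53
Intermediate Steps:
(-4669972 - 3188265)/(-1653684 + 390*4328) = -7858237/(-1653684 + 1687920) = -7858237/34236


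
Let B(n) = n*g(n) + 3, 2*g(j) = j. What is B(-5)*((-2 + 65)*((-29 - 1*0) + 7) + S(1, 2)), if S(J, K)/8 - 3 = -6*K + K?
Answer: -22351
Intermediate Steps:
g(j) = j/2
B(n) = 3 + n²/2 (B(n) = n*(n/2) + 3 = n²/2 + 3 = 3 + n²/2)
S(J, K) = 24 - 40*K (S(J, K) = 24 + 8*(-6*K + K) = 24 + 8*(-5*K) = 24 - 40*K)
B(-5)*((-2 + 65)*((-29 - 1*0) + 7) + S(1, 2)) = (3 + (½)*(-5)²)*((-2 + 65)*((-29 - 1*0) + 7) + (24 - 40*2)) = (3 + (½)*25)*(63*((-29 + 0) + 7) + (24 - 80)) = (3 + 25/2)*(63*(-29 + 7) - 56) = 31*(63*(-22) - 56)/2 = 31*(-1386 - 56)/2 = (31/2)*(-1442) = -22351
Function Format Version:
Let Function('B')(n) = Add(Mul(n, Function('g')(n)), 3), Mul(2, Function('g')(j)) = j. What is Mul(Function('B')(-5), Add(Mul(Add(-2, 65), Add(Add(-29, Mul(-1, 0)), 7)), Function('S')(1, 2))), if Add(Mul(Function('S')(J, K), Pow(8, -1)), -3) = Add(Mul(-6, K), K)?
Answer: -22351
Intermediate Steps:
Function('g')(j) = Mul(Rational(1, 2), j)
Function('B')(n) = Add(3, Mul(Rational(1, 2), Pow(n, 2))) (Function('B')(n) = Add(Mul(n, Mul(Rational(1, 2), n)), 3) = Add(Mul(Rational(1, 2), Pow(n, 2)), 3) = Add(3, Mul(Rational(1, 2), Pow(n, 2))))
Function('S')(J, K) = Add(24, Mul(-40, K)) (Function('S')(J, K) = Add(24, Mul(8, Add(Mul(-6, K), K))) = Add(24, Mul(8, Mul(-5, K))) = Add(24, Mul(-40, K)))
Mul(Function('B')(-5), Add(Mul(Add(-2, 65), Add(Add(-29, Mul(-1, 0)), 7)), Function('S')(1, 2))) = Mul(Add(3, Mul(Rational(1, 2), Pow(-5, 2))), Add(Mul(Add(-2, 65), Add(Add(-29, Mul(-1, 0)), 7)), Add(24, Mul(-40, 2)))) = Mul(Add(3, Mul(Rational(1, 2), 25)), Add(Mul(63, Add(Add(-29, 0), 7)), Add(24, -80))) = Mul(Add(3, Rational(25, 2)), Add(Mul(63, Add(-29, 7)), -56)) = Mul(Rational(31, 2), Add(Mul(63, -22), -56)) = Mul(Rational(31, 2), Add(-1386, -56)) = Mul(Rational(31, 2), -1442) = -22351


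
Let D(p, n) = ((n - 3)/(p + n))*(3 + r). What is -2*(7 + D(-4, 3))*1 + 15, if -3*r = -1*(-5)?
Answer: 1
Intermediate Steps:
r = -5/3 (r = -(-1)*(-5)/3 = -1/3*5 = -5/3 ≈ -1.6667)
D(p, n) = 4*(-3 + n)/(3*(n + p)) (D(p, n) = ((n - 3)/(p + n))*(3 - 5/3) = ((-3 + n)/(n + p))*(4/3) = 4*(-3 + n)/(3*(n + p)))
-2*(7 + D(-4, 3))*1 + 15 = -2*(7 + (-4 + (4/3)*3)/(3 - 4))*1 + 15 = -2*(7 + (-4 + 4)/(-1))*1 + 15 = -2*(7 - 1*0)*1 + 15 = -2*(7 + 0)*1 + 15 = -2*7*1 + 15 = -14*1 + 15 = -14 + 15 = 1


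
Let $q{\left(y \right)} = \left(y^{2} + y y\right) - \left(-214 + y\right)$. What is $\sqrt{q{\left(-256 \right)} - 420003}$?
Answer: $i \sqrt{288461} \approx 537.09 i$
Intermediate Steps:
$q{\left(y \right)} = 214 - y + 2 y^{2}$ ($q{\left(y \right)} = \left(y^{2} + y^{2}\right) - \left(-214 + y\right) = 2 y^{2} - \left(-214 + y\right) = 214 - y + 2 y^{2}$)
$\sqrt{q{\left(-256 \right)} - 420003} = \sqrt{\left(214 - -256 + 2 \left(-256\right)^{2}\right) - 420003} = \sqrt{\left(214 + 256 + 2 \cdot 65536\right) - 420003} = \sqrt{\left(214 + 256 + 131072\right) - 420003} = \sqrt{131542 - 420003} = \sqrt{-288461} = i \sqrt{288461}$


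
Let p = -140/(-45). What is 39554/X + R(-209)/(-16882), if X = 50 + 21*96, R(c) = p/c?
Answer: 314009747279/16401479193 ≈ 19.145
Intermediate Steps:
p = 28/9 (p = -140*(-1/45) = 28/9 ≈ 3.1111)
R(c) = 28/(9*c)
X = 2066 (X = 50 + 2016 = 2066)
39554/X + R(-209)/(-16882) = 39554/2066 + ((28/9)/(-209))/(-16882) = 39554*(1/2066) + ((28/9)*(-1/209))*(-1/16882) = 19777/1033 - 28/1881*(-1/16882) = 19777/1033 + 14/15877521 = 314009747279/16401479193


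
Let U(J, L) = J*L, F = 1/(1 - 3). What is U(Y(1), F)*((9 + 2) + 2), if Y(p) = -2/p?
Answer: 13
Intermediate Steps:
F = -1/2 (F = 1/(-2) = -1/2 ≈ -0.50000)
U(Y(1), F)*((9 + 2) + 2) = (-2/1*(-1/2))*((9 + 2) + 2) = (-2*1*(-1/2))*(11 + 2) = -2*(-1/2)*13 = 1*13 = 13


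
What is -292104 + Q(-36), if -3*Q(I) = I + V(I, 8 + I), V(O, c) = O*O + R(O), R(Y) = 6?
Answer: -292526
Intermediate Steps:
V(O, c) = 6 + O² (V(O, c) = O*O + 6 = O² + 6 = 6 + O²)
Q(I) = -2 - I/3 - I²/3 (Q(I) = -(I + (6 + I²))/3 = -(6 + I + I²)/3 = -2 - I/3 - I²/3)
-292104 + Q(-36) = -292104 + (-2 - ⅓*(-36) - ⅓*(-36)²) = -292104 + (-2 + 12 - ⅓*1296) = -292104 + (-2 + 12 - 432) = -292104 - 422 = -292526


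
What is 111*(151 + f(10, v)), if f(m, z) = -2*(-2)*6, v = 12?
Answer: 19425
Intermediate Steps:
f(m, z) = 24 (f(m, z) = 4*6 = 24)
111*(151 + f(10, v)) = 111*(151 + 24) = 111*175 = 19425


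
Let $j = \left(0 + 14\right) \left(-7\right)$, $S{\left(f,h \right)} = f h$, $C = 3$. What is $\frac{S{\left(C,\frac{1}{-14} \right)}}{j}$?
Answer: $\frac{3}{1372} \approx 0.0021866$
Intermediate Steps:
$j = -98$ ($j = 14 \left(-7\right) = -98$)
$\frac{S{\left(C,\frac{1}{-14} \right)}}{j} = \frac{3 \frac{1}{-14}}{-98} = 3 \left(- \frac{1}{14}\right) \left(- \frac{1}{98}\right) = \left(- \frac{3}{14}\right) \left(- \frac{1}{98}\right) = \frac{3}{1372}$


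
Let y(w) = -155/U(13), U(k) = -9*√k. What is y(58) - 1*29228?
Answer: -29228 + 155*√13/117 ≈ -29223.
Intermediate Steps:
y(w) = 155*√13/117 (y(w) = -155*(-√13/117) = -(-155)*√13/117 = 155*√13/117)
y(58) - 1*29228 = 155*√13/117 - 1*29228 = 155*√13/117 - 29228 = -29228 + 155*√13/117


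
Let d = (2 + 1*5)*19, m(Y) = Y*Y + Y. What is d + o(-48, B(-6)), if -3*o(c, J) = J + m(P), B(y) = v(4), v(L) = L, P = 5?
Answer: 365/3 ≈ 121.67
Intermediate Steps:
B(y) = 4
m(Y) = Y + Y**2 (m(Y) = Y**2 + Y = Y + Y**2)
o(c, J) = -10 - J/3 (o(c, J) = -(J + 5*(1 + 5))/3 = -(J + 5*6)/3 = -(J + 30)/3 = -(30 + J)/3 = -10 - J/3)
d = 133 (d = (2 + 5)*19 = 7*19 = 133)
d + o(-48, B(-6)) = 133 + (-10 - 1/3*4) = 133 + (-10 - 4/3) = 133 - 34/3 = 365/3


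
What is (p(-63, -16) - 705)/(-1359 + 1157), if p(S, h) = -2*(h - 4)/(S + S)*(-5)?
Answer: 44315/12726 ≈ 3.4822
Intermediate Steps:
p(S, h) = 5*(-4 + h)/S (p(S, h) = -2*(-4 + h)/(2*S)*(-5) = -2*(-4 + h)*1/(2*S)*(-5) = -(-4 + h)/S*(-5) = 5*(-4 + h)/S)
(p(-63, -16) - 705)/(-1359 + 1157) = (5*(-4 - 16)/(-63) - 705)/(-1359 + 1157) = (5*(-1/63)*(-20) - 705)/(-202) = (100/63 - 705)*(-1/202) = -44315/63*(-1/202) = 44315/12726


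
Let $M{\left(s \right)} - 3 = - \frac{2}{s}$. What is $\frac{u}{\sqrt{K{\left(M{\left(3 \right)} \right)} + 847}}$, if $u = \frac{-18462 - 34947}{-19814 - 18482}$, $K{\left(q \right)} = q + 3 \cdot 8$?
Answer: $\frac{53409 \sqrt{1965}}{50167760} \approx 0.047192$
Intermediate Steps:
$M{\left(s \right)} = 3 - \frac{2}{s}$
$K{\left(q \right)} = 24 + q$ ($K{\left(q \right)} = q + 24 = 24 + q$)
$u = \frac{53409}{38296}$ ($u = - \frac{53409}{-38296} = \left(-53409\right) \left(- \frac{1}{38296}\right) = \frac{53409}{38296} \approx 1.3946$)
$\frac{u}{\sqrt{K{\left(M{\left(3 \right)} \right)} + 847}} = \frac{53409}{38296 \sqrt{\left(24 + \left(3 - \frac{2}{3}\right)\right) + 847}} = \frac{53409}{38296 \sqrt{\left(24 + \frac{7}{3}\right) + 847}} = \frac{53409}{38296 \sqrt{\frac{79}{3} + 847}} = \frac{53409}{38296 \sqrt{\frac{2620}{3}}} = \frac{53409}{38296 \frac{2 \sqrt{1965}}{3}} = \frac{53409 \frac{\sqrt{1965}}{1310}}{38296} = \frac{53409 \sqrt{1965}}{50167760}$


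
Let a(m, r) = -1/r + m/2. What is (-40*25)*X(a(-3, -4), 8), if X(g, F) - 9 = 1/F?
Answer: -9125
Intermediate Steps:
a(m, r) = m/2 - 1/r (a(m, r) = -1/r + m*(½) = -1/r + m/2 = m/2 - 1/r)
X(g, F) = 9 + 1/F
(-40*25)*X(a(-3, -4), 8) = (-40*25)*(9 + 1/8) = -1000*(9 + ⅛) = -1000*73/8 = -9125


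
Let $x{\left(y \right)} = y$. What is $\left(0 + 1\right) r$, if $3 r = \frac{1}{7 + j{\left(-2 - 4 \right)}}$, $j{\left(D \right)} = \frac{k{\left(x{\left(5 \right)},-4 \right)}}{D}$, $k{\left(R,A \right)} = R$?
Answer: $\frac{2}{37} \approx 0.054054$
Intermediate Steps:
$j{\left(D \right)} = \frac{5}{D}$
$r = \frac{2}{37}$ ($r = \frac{1}{3 \left(7 + \frac{5}{-2 - 4}\right)} = \frac{1}{3 \left(7 + \frac{5}{-6}\right)} = \frac{1}{3 \left(7 + 5 \left(- \frac{1}{6}\right)\right)} = \frac{1}{3 \left(7 - \frac{5}{6}\right)} = \frac{1}{3 \cdot \frac{37}{6}} = \frac{1}{3} \cdot \frac{6}{37} = \frac{2}{37} \approx 0.054054$)
$\left(0 + 1\right) r = \left(0 + 1\right) \frac{2}{37} = 1 \cdot \frac{2}{37} = \frac{2}{37}$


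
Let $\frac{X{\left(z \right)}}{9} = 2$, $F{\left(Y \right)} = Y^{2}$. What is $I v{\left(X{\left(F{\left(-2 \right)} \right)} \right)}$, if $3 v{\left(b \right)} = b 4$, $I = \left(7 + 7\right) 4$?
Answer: $1344$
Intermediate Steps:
$X{\left(z \right)} = 18$ ($X{\left(z \right)} = 9 \cdot 2 = 18$)
$I = 56$ ($I = 14 \cdot 4 = 56$)
$v{\left(b \right)} = \frac{4 b}{3}$ ($v{\left(b \right)} = \frac{b 4}{3} = \frac{4 b}{3}$)
$I v{\left(X{\left(F{\left(-2 \right)} \right)} \right)} = 56 \cdot \frac{4}{3} \cdot 18 = 56 \cdot 24 = 1344$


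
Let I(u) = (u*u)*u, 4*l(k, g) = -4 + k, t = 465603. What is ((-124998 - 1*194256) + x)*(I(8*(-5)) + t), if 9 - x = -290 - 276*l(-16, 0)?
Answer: -128647497005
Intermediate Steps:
l(k, g) = -1 + k/4 (l(k, g) = (-4 + k)/4 = -1 + k/4)
x = -1081 (x = 9 - (-290 - 276*(-1 + (1/4)*(-16))) = 9 - (-290 - 276*(-1 - 4)) = 9 - (-290 - 276*(-5)) = 9 - (-290 + 1380) = 9 - 1*1090 = 9 - 1090 = -1081)
I(u) = u**3 (I(u) = u**2*u = u**3)
((-124998 - 1*194256) + x)*(I(8*(-5)) + t) = ((-124998 - 1*194256) - 1081)*((8*(-5))**3 + 465603) = ((-124998 - 194256) - 1081)*((-40)**3 + 465603) = (-319254 - 1081)*(-64000 + 465603) = -320335*401603 = -128647497005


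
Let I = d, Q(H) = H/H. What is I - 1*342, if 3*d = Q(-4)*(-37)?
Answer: -1063/3 ≈ -354.33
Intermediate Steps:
Q(H) = 1
d = -37/3 (d = (1*(-37))/3 = (⅓)*(-37) = -37/3 ≈ -12.333)
I = -37/3 ≈ -12.333
I - 1*342 = -37/3 - 1*342 = -37/3 - 342 = -1063/3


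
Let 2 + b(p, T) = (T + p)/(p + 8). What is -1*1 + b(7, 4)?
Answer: -34/15 ≈ -2.2667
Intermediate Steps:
b(p, T) = -2 + (T + p)/(8 + p) (b(p, T) = -2 + (T + p)/(p + 8) = -2 + (T + p)/(8 + p))
-1*1 + b(7, 4) = -1*1 + (-16 + 4 - 1*7)/(8 + 7) = -1 + (-16 + 4 - 7)/15 = -1 + (1/15)*(-19) = -1 - 19/15 = -34/15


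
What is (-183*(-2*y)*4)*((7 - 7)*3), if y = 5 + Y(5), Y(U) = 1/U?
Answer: 0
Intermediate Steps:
Y(U) = 1/U
y = 26/5 (y = 5 + 1/5 = 26/5 ≈ 5.2000)
(-183*(-2*y)*4)*((7 - 7)*3) = (-183*(-2*26/5)*4)*((7 - 7)*3) = (-(-9516)*4/5)*(0*3) = -183*(-208/5)*0 = (38064/5)*0 = 0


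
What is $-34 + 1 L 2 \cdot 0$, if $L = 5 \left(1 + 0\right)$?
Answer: $-34$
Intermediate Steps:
$L = 5$ ($L = 5 \cdot 1 = 5$)
$-34 + 1 L 2 \cdot 0 = -34 + 1 \cdot 5 \cdot 2 \cdot 0 = -34 + 5 \cdot 2 \cdot 0 = -34 + 10 \cdot 0 = -34 + 0 = -34$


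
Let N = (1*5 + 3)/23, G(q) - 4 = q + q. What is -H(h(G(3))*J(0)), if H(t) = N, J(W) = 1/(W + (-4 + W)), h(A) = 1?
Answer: -8/23 ≈ -0.34783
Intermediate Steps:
G(q) = 4 + 2*q (G(q) = 4 + (q + q) = 4 + 2*q)
J(W) = 1/(-4 + 2*W)
N = 8/23 (N = (5 + 3)*(1/23) = 8*(1/23) = 8/23 ≈ 0.34783)
H(t) = 8/23
-H(h(G(3))*J(0)) = -1*8/23 = -8/23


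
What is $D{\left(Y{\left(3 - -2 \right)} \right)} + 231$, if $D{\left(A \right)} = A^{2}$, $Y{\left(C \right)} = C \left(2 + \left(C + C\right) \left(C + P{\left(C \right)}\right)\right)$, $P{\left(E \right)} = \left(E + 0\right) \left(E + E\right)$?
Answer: $7617831$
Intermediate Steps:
$P{\left(E \right)} = 2 E^{2}$ ($P{\left(E \right)} = E 2 E = 2 E^{2}$)
$Y{\left(C \right)} = C \left(2 + 2 C \left(C + 2 C^{2}\right)\right)$ ($Y{\left(C \right)} = C \left(2 + \left(C + C\right) \left(C + 2 C^{2}\right)\right) = C \left(2 + 2 C \left(C + 2 C^{2}\right)\right)$)
$D{\left(Y{\left(3 - -2 \right)} \right)} + 231 = \left(2 \left(3 - -2\right) \left(1 + \left(3 - -2\right)^{2} + 2 \left(3 - -2\right)^{3}\right)\right)^{2} + 231 = \left(2 \left(3 + 2\right) \left(1 + \left(3 + 2\right)^{2} + 2 \left(3 + 2\right)^{3}\right)\right)^{2} + 231 = \left(2 \cdot 5 \left(1 + 5^{2} + 2 \cdot 5^{3}\right)\right)^{2} + 231 = \left(2 \cdot 5 \left(1 + 25 + 2 \cdot 125\right)\right)^{2} + 231 = \left(2 \cdot 5 \left(1 + 25 + 250\right)\right)^{2} + 231 = \left(2 \cdot 5 \cdot 276\right)^{2} + 231 = 2760^{2} + 231 = 7617600 + 231 = 7617831$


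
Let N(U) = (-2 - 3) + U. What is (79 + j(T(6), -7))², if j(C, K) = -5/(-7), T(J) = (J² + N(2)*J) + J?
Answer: 311364/49 ≈ 6354.4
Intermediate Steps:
N(U) = -5 + U
T(J) = J² - 2*J (T(J) = (J² + (-5 + 2)*J) + J = (J² - 3*J) + J = J² - 2*J)
j(C, K) = 5/7 (j(C, K) = -5*(-⅐) = 5/7)
(79 + j(T(6), -7))² = (79 + 5/7)² = (558/7)² = 311364/49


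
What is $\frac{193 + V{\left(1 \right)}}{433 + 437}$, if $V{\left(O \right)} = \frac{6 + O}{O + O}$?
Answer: $\frac{131}{580} \approx 0.22586$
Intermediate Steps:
$V{\left(O \right)} = \frac{6 + O}{2 O}$
$\frac{193 + V{\left(1 \right)}}{433 + 437} = \frac{193 + \frac{6 + 1}{2 \cdot 1}}{433 + 437} = \frac{193 + \frac{1}{2} \cdot 1 \cdot 7}{870} = \left(193 + \frac{7}{2}\right) \frac{1}{870} = \frac{393}{2} \cdot \frac{1}{870} = \frac{131}{580}$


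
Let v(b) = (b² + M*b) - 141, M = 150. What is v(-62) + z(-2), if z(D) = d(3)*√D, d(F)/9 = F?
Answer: -5597 + 27*I*√2 ≈ -5597.0 + 38.184*I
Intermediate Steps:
d(F) = 9*F
z(D) = 27*√D (z(D) = (9*3)*√D = 27*√D)
v(b) = -141 + b² + 150*b (v(b) = (b² + 150*b) - 141 = -141 + b² + 150*b)
v(-62) + z(-2) = (-141 + (-62)² + 150*(-62)) + 27*√(-2) = (-141 + 3844 - 9300) + 27*(I*√2) = -5597 + 27*I*√2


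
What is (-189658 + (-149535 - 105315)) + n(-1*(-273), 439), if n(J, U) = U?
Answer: -444069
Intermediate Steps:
(-189658 + (-149535 - 105315)) + n(-1*(-273), 439) = (-189658 + (-149535 - 105315)) + 439 = (-189658 - 254850) + 439 = -444508 + 439 = -444069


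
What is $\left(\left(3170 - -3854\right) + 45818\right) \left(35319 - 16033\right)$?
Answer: $1019110812$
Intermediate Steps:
$\left(\left(3170 - -3854\right) + 45818\right) \left(35319 - 16033\right) = \left(\left(3170 + 3854\right) + 45818\right) 19286 = \left(7024 + 45818\right) 19286 = 52842 \cdot 19286 = 1019110812$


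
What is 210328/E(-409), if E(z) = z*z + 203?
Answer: 52582/41871 ≈ 1.2558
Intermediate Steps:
E(z) = 203 + z² (E(z) = z² + 203 = 203 + z²)
210328/E(-409) = 210328/(203 + (-409)²) = 210328/(203 + 167281) = 210328/167484 = 210328*(1/167484) = 52582/41871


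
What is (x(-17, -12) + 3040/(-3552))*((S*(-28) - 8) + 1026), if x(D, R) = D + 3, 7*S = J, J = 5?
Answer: -1645702/111 ≈ -14826.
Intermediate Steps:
S = 5/7 (S = (⅐)*5 = 5/7 ≈ 0.71429)
x(D, R) = 3 + D
(x(-17, -12) + 3040/(-3552))*((S*(-28) - 8) + 1026) = ((3 - 17) + 3040/(-3552))*(((5/7)*(-28) - 8) + 1026) = (-14 + 3040*(-1/3552))*((-20 - 8) + 1026) = (-14 - 95/111)*(-28 + 1026) = -1649/111*998 = -1645702/111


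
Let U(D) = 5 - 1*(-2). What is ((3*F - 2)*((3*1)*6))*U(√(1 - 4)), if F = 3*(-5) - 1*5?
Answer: -7812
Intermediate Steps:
U(D) = 7 (U(D) = 5 + 2 = 7)
F = -20 (F = -15 - 5 = -20)
((3*F - 2)*((3*1)*6))*U(√(1 - 4)) = ((3*(-20) - 2)*((3*1)*6))*7 = ((-60 - 2)*(3*6))*7 = -62*18*7 = -1116*7 = -7812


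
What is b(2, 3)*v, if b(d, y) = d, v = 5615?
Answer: 11230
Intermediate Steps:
b(2, 3)*v = 2*5615 = 11230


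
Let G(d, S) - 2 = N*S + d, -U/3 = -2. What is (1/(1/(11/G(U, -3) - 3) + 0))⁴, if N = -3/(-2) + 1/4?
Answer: 1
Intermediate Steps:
U = 6 (U = -3*(-2) = 6)
N = 7/4 (N = -3*(-½) + 1*(¼) = 3/2 + ¼ = 7/4 ≈ 1.7500)
G(d, S) = 2 + d + 7*S/4 (G(d, S) = 2 + (7*S/4 + d) = 2 + (d + 7*S/4) = 2 + d + 7*S/4)
(1/(1/(11/G(U, -3) - 3) + 0))⁴ = (1/(1/(11/(2 + 6 + (7/4)*(-3)) - 3) + 0))⁴ = (1/(1/(11/(2 + 6 - 21/4) - 3) + 0))⁴ = (1/(1/(11/(11/4) - 3) + 0))⁴ = (1/(1/(11*(4/11) - 3) + 0))⁴ = (1/(1/(4 - 3) + 0))⁴ = (1/(1/1 + 0))⁴ = (1/(1 + 0))⁴ = (1/1)⁴ = 1⁴ = 1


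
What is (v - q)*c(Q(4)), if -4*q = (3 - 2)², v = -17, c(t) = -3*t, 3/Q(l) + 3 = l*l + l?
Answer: 603/68 ≈ 8.8676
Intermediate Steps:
Q(l) = 3/(-3 + l + l²) (Q(l) = 3/(-3 + (l*l + l)) = 3/(-3 + (l² + l)) = 3/(-3 + (l + l²)) = 3/(-3 + l + l²))
q = -¼ (q = -(3 - 2)²/4 = -¼*1² = -¼*1 = -¼ ≈ -0.25000)
(v - q)*c(Q(4)) = (-17 - 1*(-¼))*(-9/(-3 + 4 + 4²)) = (-17 + ¼)*(-9/(-3 + 4 + 16)) = -(-201)*3/17/4 = -(-201)*3*(1/17)/4 = -(-201)*3/(4*17) = -67/4*(-9/17) = 603/68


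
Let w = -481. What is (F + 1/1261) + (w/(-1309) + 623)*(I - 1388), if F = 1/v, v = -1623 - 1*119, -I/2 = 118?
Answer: -31988335457465/31598138 ≈ -1.0123e+6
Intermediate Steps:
I = -236 (I = -2*118 = -236)
v = -1742 (v = -1623 - 119 = -1742)
F = -1/1742 (F = 1/(-1742) = -1/1742 ≈ -0.00057405)
(F + 1/1261) + (w/(-1309) + 623)*(I - 1388) = (-1/1742 + 1/1261) + (-481/(-1309) + 623)*(-236 - 1388) = (-1/1742 + 1/1261) + (-481*(-1/1309) + 623)*(-1624) = 37/168974 + (481/1309 + 623)*(-1624) = 37/168974 + (815988/1309)*(-1624) = 37/168974 - 189309216/187 = -31988335457465/31598138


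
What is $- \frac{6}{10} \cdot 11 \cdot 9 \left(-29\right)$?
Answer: $\frac{8613}{5} \approx 1722.6$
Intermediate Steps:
$- \frac{6}{10} \cdot 11 \cdot 9 \left(-29\right) = \left(-6\right) \frac{1}{10} \cdot 11 \cdot 9 \left(-29\right) = \left(- \frac{3}{5}\right) 11 \cdot 9 \left(-29\right) = \left(- \frac{33}{5}\right) 9 \left(-29\right) = \left(- \frac{297}{5}\right) \left(-29\right) = \frac{8613}{5}$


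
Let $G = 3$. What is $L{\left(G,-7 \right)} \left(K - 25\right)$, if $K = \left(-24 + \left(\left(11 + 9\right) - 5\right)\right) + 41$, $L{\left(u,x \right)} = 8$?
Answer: $56$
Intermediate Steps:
$K = 32$ ($K = \left(-24 + \left(20 - 5\right)\right) + 41 = \left(-24 + 15\right) + 41 = -9 + 41 = 32$)
$L{\left(G,-7 \right)} \left(K - 25\right) = 8 \left(32 - 25\right) = 8 \cdot 7 = 56$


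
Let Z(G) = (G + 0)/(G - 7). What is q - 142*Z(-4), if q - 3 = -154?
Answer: -2229/11 ≈ -202.64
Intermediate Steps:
Z(G) = G/(-7 + G)
q = -151 (q = 3 - 154 = -151)
q - 142*Z(-4) = -151 - (-568)/(-7 - 4) = -151 - (-568)/(-11) = -151 - (-568)*(-1)/11 = -151 - 142*4/11 = -151 - 568/11 = -2229/11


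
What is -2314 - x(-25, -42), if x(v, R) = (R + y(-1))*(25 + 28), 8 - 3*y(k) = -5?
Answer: -953/3 ≈ -317.67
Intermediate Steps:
y(k) = 13/3 (y(k) = 8/3 - ⅓*(-5) = 8/3 + 5/3 = 13/3)
x(v, R) = 689/3 + 53*R (x(v, R) = (R + 13/3)*(25 + 28) = (13/3 + R)*53 = 689/3 + 53*R)
-2314 - x(-25, -42) = -2314 - (689/3 + 53*(-42)) = -2314 - (689/3 - 2226) = -2314 - 1*(-5989/3) = -2314 + 5989/3 = -953/3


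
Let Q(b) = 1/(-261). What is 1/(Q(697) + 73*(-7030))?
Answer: -261/133942591 ≈ -1.9486e-6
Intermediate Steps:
Q(b) = -1/261
1/(Q(697) + 73*(-7030)) = 1/(-1/261 + 73*(-7030)) = 1/(-1/261 - 513190) = 1/(-133942591/261) = -261/133942591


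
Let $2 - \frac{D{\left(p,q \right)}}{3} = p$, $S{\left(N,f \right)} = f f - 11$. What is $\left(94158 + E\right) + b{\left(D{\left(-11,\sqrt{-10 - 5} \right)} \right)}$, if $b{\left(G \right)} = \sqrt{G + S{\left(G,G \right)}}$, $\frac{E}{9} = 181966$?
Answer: $1731852 + \sqrt{1549} \approx 1.7319 \cdot 10^{6}$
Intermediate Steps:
$S{\left(N,f \right)} = -11 + f^{2}$ ($S{\left(N,f \right)} = f^{2} - 11 = -11 + f^{2}$)
$D{\left(p,q \right)} = 6 - 3 p$
$E = 1637694$ ($E = 9 \cdot 181966 = 1637694$)
$b{\left(G \right)} = \sqrt{-11 + G + G^{2}}$ ($b{\left(G \right)} = \sqrt{G + \left(-11 + G^{2}\right)} = \sqrt{-11 + G + G^{2}}$)
$\left(94158 + E\right) + b{\left(D{\left(-11,\sqrt{-10 - 5} \right)} \right)} = \left(94158 + 1637694\right) + \sqrt{-11 + \left(6 - -33\right) + \left(6 - -33\right)^{2}} = 1731852 + \sqrt{-11 + \left(6 + 33\right) + \left(6 + 33\right)^{2}} = 1731852 + \sqrt{-11 + 39 + 39^{2}} = 1731852 + \sqrt{-11 + 39 + 1521} = 1731852 + \sqrt{1549}$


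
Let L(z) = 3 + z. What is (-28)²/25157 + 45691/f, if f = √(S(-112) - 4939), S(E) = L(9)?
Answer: 784/25157 - 45691*I*√4927/4927 ≈ 0.031164 - 650.94*I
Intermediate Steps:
S(E) = 12 (S(E) = 3 + 9 = 12)
f = I*√4927 (f = √(12 - 4939) = √(-4927) = I*√4927 ≈ 70.193*I)
(-28)²/25157 + 45691/f = (-28)²/25157 + 45691/((I*√4927)) = 784*(1/25157) + 45691*(-I*√4927/4927) = 784/25157 - 45691*I*√4927/4927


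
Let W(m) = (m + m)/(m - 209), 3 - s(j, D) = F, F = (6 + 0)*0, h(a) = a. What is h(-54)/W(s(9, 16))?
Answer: 1854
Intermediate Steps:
F = 0 (F = 6*0 = 0)
s(j, D) = 3 (s(j, D) = 3 - 1*0 = 3 + 0 = 3)
W(m) = 2*m/(-209 + m) (W(m) = (2*m)/(-209 + m) = 2*m/(-209 + m))
h(-54)/W(s(9, 16)) = -54/(2*3/(-209 + 3)) = -54/(2*3/(-206)) = -54/(2*3*(-1/206)) = -54/(-3/103) = -54*(-103/3) = 1854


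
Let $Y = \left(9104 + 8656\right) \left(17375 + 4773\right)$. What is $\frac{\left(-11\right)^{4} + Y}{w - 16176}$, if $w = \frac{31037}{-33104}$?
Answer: $- \frac{13021892757584}{535521341} \approx -24316.0$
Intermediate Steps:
$w = - \frac{31037}{33104}$ ($w = 31037 \left(- \frac{1}{33104}\right) = - \frac{31037}{33104} \approx -0.93756$)
$Y = 393348480$ ($Y = 17760 \cdot 22148 = 393348480$)
$\frac{\left(-11\right)^{4} + Y}{w - 16176} = \frac{\left(-11\right)^{4} + 393348480}{- \frac{31037}{33104} - 16176} = \frac{14641 + 393348480}{- \frac{535521341}{33104}} = 393363121 \left(- \frac{33104}{535521341}\right) = - \frac{13021892757584}{535521341}$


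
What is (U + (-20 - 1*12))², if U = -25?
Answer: 3249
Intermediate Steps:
(U + (-20 - 1*12))² = (-25 + (-20 - 1*12))² = (-25 + (-20 - 12))² = (-25 - 32)² = (-57)² = 3249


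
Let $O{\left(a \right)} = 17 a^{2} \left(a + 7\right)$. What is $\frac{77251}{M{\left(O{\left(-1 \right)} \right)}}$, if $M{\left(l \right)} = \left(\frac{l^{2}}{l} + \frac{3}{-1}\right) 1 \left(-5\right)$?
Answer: $- \frac{77251}{495} \approx -156.06$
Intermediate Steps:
$O{\left(a \right)} = 17 a^{2} \left(7 + a\right)$
$M{\left(l \right)} = 15 - 5 l$ ($M{\left(l \right)} = \left(l + 3 \left(-1\right)\right) 1 \left(-5\right) = \left(l - 3\right) 1 \left(-5\right) = \left(-3 + l\right) 1 \left(-5\right) = \left(-3 + l\right) \left(-5\right) = 15 - 5 l$)
$\frac{77251}{M{\left(O{\left(-1 \right)} \right)}} = \frac{77251}{15 - 5 \cdot 17 \left(-1\right)^{2} \left(7 - 1\right)} = \frac{77251}{15 - 5 \cdot 17 \cdot 1 \cdot 6} = \frac{77251}{15 - 510} = \frac{77251}{-495} = 77251 \left(- \frac{1}{495}\right) = - \frac{77251}{495}$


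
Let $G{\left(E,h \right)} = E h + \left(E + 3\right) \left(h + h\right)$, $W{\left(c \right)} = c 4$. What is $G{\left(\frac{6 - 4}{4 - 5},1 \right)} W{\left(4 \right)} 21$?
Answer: $0$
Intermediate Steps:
$W{\left(c \right)} = 4 c$
$G{\left(E,h \right)} = E h + 2 h \left(3 + E\right)$ ($G{\left(E,h \right)} = E h + \left(3 + E\right) 2 h = E h + 2 h \left(3 + E\right)$)
$G{\left(\frac{6 - 4}{4 - 5},1 \right)} W{\left(4 \right)} 21 = 3 \cdot 1 \left(2 + \frac{6 - 4}{4 - 5}\right) 4 \cdot 4 \cdot 21 = 3 \cdot 1 \left(2 + \frac{2}{-1}\right) 16 \cdot 21 = 3 \cdot 1 \left(2 + 2 \left(-1\right)\right) 16 \cdot 21 = 3 \cdot 1 \left(2 - 2\right) 16 \cdot 21 = 3 \cdot 1 \cdot 0 \cdot 16 \cdot 21 = 0 \cdot 16 \cdot 21 = 0 \cdot 21 = 0$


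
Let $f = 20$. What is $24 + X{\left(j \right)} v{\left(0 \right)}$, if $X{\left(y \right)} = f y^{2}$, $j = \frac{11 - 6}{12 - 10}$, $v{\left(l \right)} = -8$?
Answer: $-976$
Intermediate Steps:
$j = \frac{5}{2} \approx 2.5$
$X{\left(y \right)} = 20 y^{2}$
$24 + X{\left(j \right)} v{\left(0 \right)} = 24 + 20 \left(\frac{5}{2}\right)^{2} \left(-8\right) = 24 + 20 \cdot \frac{25}{4} \left(-8\right) = 24 + 125 \left(-8\right) = 24 - 1000 = -976$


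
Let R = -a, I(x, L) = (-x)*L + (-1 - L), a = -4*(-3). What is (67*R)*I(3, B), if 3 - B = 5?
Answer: -5628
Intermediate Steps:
B = -2 (B = 3 - 1*5 = 3 - 5 = -2)
a = 12
I(x, L) = -1 - L - L*x (I(x, L) = -L*x + (-1 - L) = -1 - L - L*x)
R = -12 (R = -1*12 = -12)
(67*R)*I(3, B) = (67*(-12))*(-1 - 1*(-2) - 1*(-2)*3) = -804*(-1 + 2 + 6) = -804*7 = -5628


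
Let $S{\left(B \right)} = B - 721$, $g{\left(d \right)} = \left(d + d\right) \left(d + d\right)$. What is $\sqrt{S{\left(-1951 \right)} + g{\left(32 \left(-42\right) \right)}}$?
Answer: $4 \sqrt{451417} \approx 2687.5$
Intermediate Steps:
$g{\left(d \right)} = 4 d^{2}$ ($g{\left(d \right)} = 2 d 2 d = 4 d^{2}$)
$S{\left(B \right)} = -721 + B$
$\sqrt{S{\left(-1951 \right)} + g{\left(32 \left(-42\right) \right)}} = \sqrt{\left(-721 - 1951\right) + 4 \left(32 \left(-42\right)\right)^{2}} = \sqrt{-2672 + 4 \left(-1344\right)^{2}} = \sqrt{-2672 + 4 \cdot 1806336} = \sqrt{-2672 + 7225344} = \sqrt{7222672} = 4 \sqrt{451417}$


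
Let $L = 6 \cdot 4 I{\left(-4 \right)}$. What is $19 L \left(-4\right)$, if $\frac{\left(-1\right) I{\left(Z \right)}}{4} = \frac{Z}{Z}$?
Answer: $7296$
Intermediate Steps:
$I{\left(Z \right)} = -4$ ($I{\left(Z \right)} = - 4 \frac{Z}{Z} = \left(-4\right) 1 = -4$)
$L = -96$ ($L = 6 \cdot 4 \left(-4\right) = 24 \left(-4\right) = -96$)
$19 L \left(-4\right) = 19 \left(-96\right) \left(-4\right) = \left(-1824\right) \left(-4\right) = 7296$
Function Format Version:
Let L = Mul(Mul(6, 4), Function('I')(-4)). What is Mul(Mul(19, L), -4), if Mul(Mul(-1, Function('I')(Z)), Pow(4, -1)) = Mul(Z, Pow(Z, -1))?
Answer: 7296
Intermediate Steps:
Function('I')(Z) = -4 (Function('I')(Z) = Mul(-4, Mul(Z, Pow(Z, -1))) = Mul(-4, 1) = -4)
L = -96 (L = Mul(Mul(6, 4), -4) = Mul(24, -4) = -96)
Mul(Mul(19, L), -4) = Mul(Mul(19, -96), -4) = Mul(-1824, -4) = 7296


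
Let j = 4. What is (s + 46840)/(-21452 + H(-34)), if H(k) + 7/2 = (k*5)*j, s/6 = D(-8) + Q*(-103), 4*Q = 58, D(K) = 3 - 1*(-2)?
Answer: -75818/44271 ≈ -1.7126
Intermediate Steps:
D(K) = 5 (D(K) = 3 + 2 = 5)
Q = 29/2 (Q = (1/4)*58 = 29/2 ≈ 14.500)
s = -8931 (s = 6*(5 + (29/2)*(-103)) = 6*(5 - 2987/2) = 6*(-2977/2) = -8931)
H(k) = -7/2 + 20*k (H(k) = -7/2 + (k*5)*4 = -7/2 + (5*k)*4 = -7/2 + 20*k)
(s + 46840)/(-21452 + H(-34)) = (-8931 + 46840)/(-21452 + (-7/2 + 20*(-34))) = 37909/(-21452 + (-7/2 - 680)) = 37909/(-21452 - 1367/2) = 37909/(-44271/2) = 37909*(-2/44271) = -75818/44271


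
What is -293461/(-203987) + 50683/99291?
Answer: 35028136/17971671 ≈ 1.9491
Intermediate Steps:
-293461/(-203987) + 50683/99291 = -293461*(-1/203987) + 50683*(1/99291) = 5989/4163 + 50683/99291 = 35028136/17971671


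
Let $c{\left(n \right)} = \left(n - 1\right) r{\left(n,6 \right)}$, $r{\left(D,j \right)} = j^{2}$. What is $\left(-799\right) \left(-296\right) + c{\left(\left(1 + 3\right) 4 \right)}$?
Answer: $237044$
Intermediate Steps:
$c{\left(n \right)} = -36 + 36 n$ ($c{\left(n \right)} = \left(n - 1\right) 6^{2} = \left(-1 + n\right) 36 = -36 + 36 n$)
$\left(-799\right) \left(-296\right) + c{\left(\left(1 + 3\right) 4 \right)} = \left(-799\right) \left(-296\right) - \left(36 - 36 \left(1 + 3\right) 4\right) = 236504 - \left(36 - 36 \cdot 4 \cdot 4\right) = 236504 + \left(-36 + 36 \cdot 16\right) = 236504 + \left(-36 + 576\right) = 236504 + 540 = 237044$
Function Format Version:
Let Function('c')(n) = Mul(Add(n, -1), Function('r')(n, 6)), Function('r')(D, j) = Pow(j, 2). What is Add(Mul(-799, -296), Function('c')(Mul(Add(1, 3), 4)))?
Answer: 237044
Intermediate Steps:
Function('c')(n) = Add(-36, Mul(36, n)) (Function('c')(n) = Mul(Add(n, -1), Pow(6, 2)) = Mul(Add(-1, n), 36) = Add(-36, Mul(36, n)))
Add(Mul(-799, -296), Function('c')(Mul(Add(1, 3), 4))) = Add(Mul(-799, -296), Add(-36, Mul(36, Mul(Add(1, 3), 4)))) = Add(236504, Add(-36, Mul(36, Mul(4, 4)))) = Add(236504, Add(-36, Mul(36, 16))) = Add(236504, Add(-36, 576)) = Add(236504, 540) = 237044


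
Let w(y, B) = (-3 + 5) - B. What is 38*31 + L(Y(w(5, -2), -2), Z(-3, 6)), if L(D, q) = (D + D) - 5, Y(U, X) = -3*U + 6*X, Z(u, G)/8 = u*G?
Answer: 1125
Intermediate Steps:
w(y, B) = 2 - B
Z(u, G) = 8*G*u (Z(u, G) = 8*(u*G) = 8*(G*u) = 8*G*u)
L(D, q) = -5 + 2*D (L(D, q) = 2*D - 5 = -5 + 2*D)
38*31 + L(Y(w(5, -2), -2), Z(-3, 6)) = 38*31 + (-5 + 2*(-3*(2 - 1*(-2)) + 6*(-2))) = 1178 + (-5 + 2*(-3*(2 + 2) - 12)) = 1178 + (-5 + 2*(-3*4 - 12)) = 1178 + (-5 + 2*(-12 - 12)) = 1178 + (-5 + 2*(-24)) = 1178 + (-5 - 48) = 1178 - 53 = 1125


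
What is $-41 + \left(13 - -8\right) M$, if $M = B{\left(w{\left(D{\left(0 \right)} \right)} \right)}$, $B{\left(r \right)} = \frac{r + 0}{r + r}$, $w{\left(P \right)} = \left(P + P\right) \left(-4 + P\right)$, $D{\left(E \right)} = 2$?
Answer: $- \frac{61}{2} \approx -30.5$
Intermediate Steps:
$w{\left(P \right)} = 2 P \left(-4 + P\right)$
$B{\left(r \right)} = \frac{1}{2}$ ($B{\left(r \right)} = \frac{r}{2 r} = r \frac{1}{2 r} = \frac{1}{2}$)
$M = \frac{1}{2} \approx 0.5$
$-41 + \left(13 - -8\right) M = -41 + \left(13 - -8\right) \frac{1}{2} = -41 + \left(13 + 8\right) \frac{1}{2} = -41 + 21 \cdot \frac{1}{2} = -41 + \frac{21}{2} = - \frac{61}{2}$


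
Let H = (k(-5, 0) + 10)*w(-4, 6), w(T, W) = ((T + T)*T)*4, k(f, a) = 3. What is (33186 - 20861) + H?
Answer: 13989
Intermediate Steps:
w(T, W) = 8*T² (w(T, W) = ((2*T)*T)*4 = (2*T²)*4 = 8*T²)
H = 1664 (H = (3 + 10)*(8*(-4)²) = 13*(8*16) = 13*128 = 1664)
(33186 - 20861) + H = (33186 - 20861) + 1664 = 12325 + 1664 = 13989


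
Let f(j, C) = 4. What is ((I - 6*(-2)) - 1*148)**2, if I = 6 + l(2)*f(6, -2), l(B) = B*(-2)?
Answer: 21316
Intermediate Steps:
l(B) = -2*B
I = -10 (I = 6 - 2*2*4 = 6 - 4*4 = 6 - 16 = -10)
((I - 6*(-2)) - 1*148)**2 = ((-10 - 6*(-2)) - 1*148)**2 = ((-10 + 12) - 148)**2 = (2 - 148)**2 = (-146)**2 = 21316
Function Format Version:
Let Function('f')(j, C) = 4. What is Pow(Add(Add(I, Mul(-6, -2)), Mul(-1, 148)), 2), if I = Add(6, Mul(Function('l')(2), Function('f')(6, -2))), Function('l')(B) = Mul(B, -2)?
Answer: 21316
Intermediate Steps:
Function('l')(B) = Mul(-2, B)
I = -10 (I = Add(6, Mul(Mul(-2, 2), 4)) = Add(6, Mul(-4, 4)) = Add(6, -16) = -10)
Pow(Add(Add(I, Mul(-6, -2)), Mul(-1, 148)), 2) = Pow(Add(Add(-10, Mul(-6, -2)), Mul(-1, 148)), 2) = Pow(Add(Add(-10, 12), -148), 2) = Pow(Add(2, -148), 2) = Pow(-146, 2) = 21316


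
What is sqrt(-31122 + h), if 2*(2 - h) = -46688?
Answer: 36*I*sqrt(6) ≈ 88.182*I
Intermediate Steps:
h = 23346 (h = 2 - 1/2*(-46688) = 2 + 23344 = 23346)
sqrt(-31122 + h) = sqrt(-31122 + 23346) = sqrt(-7776) = 36*I*sqrt(6)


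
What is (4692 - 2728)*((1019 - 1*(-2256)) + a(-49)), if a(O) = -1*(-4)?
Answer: 6439956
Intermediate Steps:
a(O) = 4
(4692 - 2728)*((1019 - 1*(-2256)) + a(-49)) = (4692 - 2728)*((1019 - 1*(-2256)) + 4) = 1964*((1019 + 2256) + 4) = 1964*(3275 + 4) = 1964*3279 = 6439956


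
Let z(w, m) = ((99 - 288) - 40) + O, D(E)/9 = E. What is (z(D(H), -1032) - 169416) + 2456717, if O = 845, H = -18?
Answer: 2287917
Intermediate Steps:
D(E) = 9*E
z(w, m) = 616 (z(w, m) = ((99 - 288) - 40) + 845 = (-189 - 40) + 845 = -229 + 845 = 616)
(z(D(H), -1032) - 169416) + 2456717 = (616 - 169416) + 2456717 = -168800 + 2456717 = 2287917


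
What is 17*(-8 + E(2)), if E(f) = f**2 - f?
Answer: -102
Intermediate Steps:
17*(-8 + E(2)) = 17*(-8 + 2*(-1 + 2)) = 17*(-8 + 2*1) = 17*(-8 + 2) = 17*(-6) = -102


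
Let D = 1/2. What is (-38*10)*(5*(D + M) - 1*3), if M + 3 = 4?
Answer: -1710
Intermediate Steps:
M = 1 (M = -3 + 4 = 1)
D = 1/2 ≈ 0.50000
(-38*10)*(5*(D + M) - 1*3) = (-38*10)*(5*(1/2 + 1) - 1*3) = -380*(5*(3/2) - 3) = -380*(15/2 - 3) = -380*9/2 = -1710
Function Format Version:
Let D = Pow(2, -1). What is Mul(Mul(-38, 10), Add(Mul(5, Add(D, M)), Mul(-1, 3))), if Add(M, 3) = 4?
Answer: -1710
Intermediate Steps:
M = 1 (M = Add(-3, 4) = 1)
D = Rational(1, 2) ≈ 0.50000
Mul(Mul(-38, 10), Add(Mul(5, Add(D, M)), Mul(-1, 3))) = Mul(Mul(-38, 10), Add(Mul(5, Add(Rational(1, 2), 1)), Mul(-1, 3))) = Mul(-380, Add(Mul(5, Rational(3, 2)), -3)) = Mul(-380, Add(Rational(15, 2), -3)) = Mul(-380, Rational(9, 2)) = -1710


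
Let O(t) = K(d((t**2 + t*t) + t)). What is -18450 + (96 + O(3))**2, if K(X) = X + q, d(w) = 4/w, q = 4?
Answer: -3709634/441 ≈ -8411.9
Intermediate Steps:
K(X) = 4 + X (K(X) = X + 4 = 4 + X)
O(t) = 4 + 4/(t + 2*t**2) (O(t) = 4 + 4/((t**2 + t*t) + t) = 4 + 4/((t**2 + t**2) + t) = 4 + 4/(2*t**2 + t) = 4 + 4/(t + 2*t**2))
-18450 + (96 + O(3))**2 = -18450 + (96 + (4 + 4/(3*(1 + 2*3))))**2 = -18450 + (96 + (4 + 4*(1/3)/(1 + 6)))**2 = -18450 + (96 + (4 + 4*(1/3)/7))**2 = -18450 + (96 + (4 + 4*(1/3)*(1/7)))**2 = -18450 + (96 + (4 + 4/21))**2 = -18450 + (96 + 88/21)**2 = -18450 + (2104/21)**2 = -18450 + 4426816/441 = -3709634/441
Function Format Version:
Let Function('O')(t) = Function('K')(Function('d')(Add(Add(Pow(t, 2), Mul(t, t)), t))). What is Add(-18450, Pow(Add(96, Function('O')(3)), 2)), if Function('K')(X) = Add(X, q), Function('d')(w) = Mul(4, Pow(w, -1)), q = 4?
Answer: Rational(-3709634, 441) ≈ -8411.9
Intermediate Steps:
Function('K')(X) = Add(4, X) (Function('K')(X) = Add(X, 4) = Add(4, X))
Function('O')(t) = Add(4, Mul(4, Pow(Add(t, Mul(2, Pow(t, 2))), -1))) (Function('O')(t) = Add(4, Mul(4, Pow(Add(Add(Pow(t, 2), Mul(t, t)), t), -1))) = Add(4, Mul(4, Pow(Add(Add(Pow(t, 2), Pow(t, 2)), t), -1))) = Add(4, Mul(4, Pow(Add(Mul(2, Pow(t, 2)), t), -1))) = Add(4, Mul(4, Pow(Add(t, Mul(2, Pow(t, 2))), -1))))
Add(-18450, Pow(Add(96, Function('O')(3)), 2)) = Add(-18450, Pow(Add(96, Add(4, Mul(4, Pow(3, -1), Pow(Add(1, Mul(2, 3)), -1)))), 2)) = Add(-18450, Pow(Add(96, Add(4, Mul(4, Rational(1, 3), Pow(Add(1, 6), -1)))), 2)) = Add(-18450, Pow(Add(96, Add(4, Mul(4, Rational(1, 3), Pow(7, -1)))), 2)) = Add(-18450, Pow(Add(96, Add(4, Mul(4, Rational(1, 3), Rational(1, 7)))), 2)) = Add(-18450, Pow(Add(96, Add(4, Rational(4, 21))), 2)) = Add(-18450, Pow(Add(96, Rational(88, 21)), 2)) = Add(-18450, Pow(Rational(2104, 21), 2)) = Add(-18450, Rational(4426816, 441)) = Rational(-3709634, 441)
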